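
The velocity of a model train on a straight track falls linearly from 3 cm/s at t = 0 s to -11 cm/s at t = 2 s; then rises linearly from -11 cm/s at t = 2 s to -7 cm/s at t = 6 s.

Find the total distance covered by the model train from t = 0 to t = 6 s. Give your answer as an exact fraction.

317/7 cm

Total distance travelled is ∫|v| dt — sum the magnitudes of each area piece.
0–2 s: v = 0 at t = 3/7 s; triangle areas 9/14 + 121/14 = 65/7 cm
2–6 s: |½(-11 + -7)(4)| = 36 cm
Total distance = 317/7 cm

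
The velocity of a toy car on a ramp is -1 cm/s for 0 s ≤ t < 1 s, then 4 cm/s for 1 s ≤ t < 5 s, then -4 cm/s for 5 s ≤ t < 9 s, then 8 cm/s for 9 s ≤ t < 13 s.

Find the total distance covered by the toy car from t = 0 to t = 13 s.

Distance (not displacement) is the total path length: add the absolute areas under v-t.
0–1 s: |-1| × 1 = 1 cm
1–5 s: |4| × 4 = 16 cm
5–9 s: |-4| × 4 = 16 cm
9–13 s: |8| × 4 = 32 cm
Total distance = 65 cm

65 cm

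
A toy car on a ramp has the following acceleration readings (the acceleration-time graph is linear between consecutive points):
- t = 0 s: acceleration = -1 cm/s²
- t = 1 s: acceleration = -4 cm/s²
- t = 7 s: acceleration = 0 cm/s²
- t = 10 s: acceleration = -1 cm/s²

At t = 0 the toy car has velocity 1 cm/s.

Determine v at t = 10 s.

-15 cm/s

Δv equals the area under the a-t graph; then v = v₀ + Δv.
0–1 s: ½(-1 + -4)(1) = -2.5 cm/s
1–7 s: ½(-4 + 0)(6) = -12 cm/s
7–10 s: ½(0 + -1)(3) = -1.5 cm/s
Δv = -16 cm/s, so v(10) = 1 + (-16) = -15 cm/s.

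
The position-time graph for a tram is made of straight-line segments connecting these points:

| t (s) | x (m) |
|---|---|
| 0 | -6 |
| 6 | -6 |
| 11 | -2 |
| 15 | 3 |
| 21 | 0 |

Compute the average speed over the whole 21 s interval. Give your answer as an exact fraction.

4/7 m/s

Average speed = (total path length)/(elapsed time); on a piecewise-linear x-t graph the path length is Σ|Δx|.
0–6 s: |Δx| = |-6 − -6| = 0 m
6–11 s: |Δx| = |-2 − -6| = 4 m
11–15 s: |Δx| = |3 − -2| = 5 m
15–21 s: |Δx| = |0 − 3| = 3 m
Total path = 12 m; average speed = 12/21 = 4/7 m/s.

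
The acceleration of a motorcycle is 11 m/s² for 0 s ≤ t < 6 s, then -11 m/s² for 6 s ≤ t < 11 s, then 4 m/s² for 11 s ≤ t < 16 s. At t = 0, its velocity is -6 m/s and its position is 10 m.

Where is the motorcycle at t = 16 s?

409.5 m

On each constant-a segment, Δv = aΔt and Δx = v₀Δt + ½aΔt²; chain segment to segment.
0–6 s: v starts -6 m/s; Δx = -6·6 + ½·11·6² = 162 m; v ends 60 m/s.
6–11 s: v starts 60 m/s; Δx = 60·5 + ½·-11·5² = 162.5 m; v ends 5 m/s.
11–16 s: v starts 5 m/s; Δx = 5·5 + ½·4·5² = 75 m; v ends 25 m/s.
x(16) = 10 + Σ Δx = 409.5 m.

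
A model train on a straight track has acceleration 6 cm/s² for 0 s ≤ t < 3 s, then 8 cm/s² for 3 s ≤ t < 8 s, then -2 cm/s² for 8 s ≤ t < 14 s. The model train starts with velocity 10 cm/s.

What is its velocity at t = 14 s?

Δv equals the area under the a-t graph; then v = v₀ + Δv.
0–3 s: 6 × 3 = 18 cm/s
3–8 s: 8 × 5 = 40 cm/s
8–14 s: -2 × 6 = -12 cm/s
Δv = 46 cm/s, so v(14) = 10 + (46) = 56 cm/s.

56 cm/s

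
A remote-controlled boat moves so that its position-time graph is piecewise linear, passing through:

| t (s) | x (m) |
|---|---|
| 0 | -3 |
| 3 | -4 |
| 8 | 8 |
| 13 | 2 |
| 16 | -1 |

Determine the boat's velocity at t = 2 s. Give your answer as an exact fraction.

-1/3 m/s

Velocity is the slope of the x-t graph on 0–3 s: (-4 − -3)/(3 − 0) = -1/3 m/s.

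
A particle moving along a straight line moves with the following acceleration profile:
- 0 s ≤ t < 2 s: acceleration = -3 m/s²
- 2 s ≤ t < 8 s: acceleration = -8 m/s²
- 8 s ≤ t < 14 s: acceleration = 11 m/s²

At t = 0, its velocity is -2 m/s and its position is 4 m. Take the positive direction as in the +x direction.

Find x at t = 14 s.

On each constant-a segment, Δv = aΔt and Δx = v₀Δt + ½aΔt²; chain segment to segment.
0–2 s: v starts -2 m/s; Δx = -2·2 + ½·-3·2² = -10 m; v ends -8 m/s.
2–8 s: v starts -8 m/s; Δx = -8·6 + ½·-8·6² = -192 m; v ends -56 m/s.
8–14 s: v starts -56 m/s; Δx = -56·6 + ½·11·6² = -138 m; v ends 10 m/s.
x(14) = 4 + Σ Δx = -336 m.

-336 m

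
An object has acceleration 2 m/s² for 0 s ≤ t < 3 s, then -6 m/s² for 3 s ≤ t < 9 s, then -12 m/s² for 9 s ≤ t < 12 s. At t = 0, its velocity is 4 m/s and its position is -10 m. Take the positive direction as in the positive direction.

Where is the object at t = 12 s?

-169 m

On each constant-a segment, Δv = aΔt and Δx = v₀Δt + ½aΔt²; chain segment to segment.
0–3 s: v starts 4 m/s; Δx = 4·3 + ½·2·3² = 21 m; v ends 10 m/s.
3–9 s: v starts 10 m/s; Δx = 10·6 + ½·-6·6² = -48 m; v ends -26 m/s.
9–12 s: v starts -26 m/s; Δx = -26·3 + ½·-12·3² = -132 m; v ends -62 m/s.
x(12) = -10 + Σ Δx = -169 m.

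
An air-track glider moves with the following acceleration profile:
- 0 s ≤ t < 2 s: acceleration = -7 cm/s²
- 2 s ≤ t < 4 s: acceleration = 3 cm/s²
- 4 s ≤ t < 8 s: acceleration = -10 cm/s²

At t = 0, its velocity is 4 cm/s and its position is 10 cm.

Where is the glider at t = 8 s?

-106 cm

On each constant-a segment, Δv = aΔt and Δx = v₀Δt + ½aΔt²; chain segment to segment.
0–2 s: v starts 4 cm/s; Δx = 4·2 + ½·-7·2² = -6 cm; v ends -10 cm/s.
2–4 s: v starts -10 cm/s; Δx = -10·2 + ½·3·2² = -14 cm; v ends -4 cm/s.
4–8 s: v starts -4 cm/s; Δx = -4·4 + ½·-10·4² = -96 cm; v ends -44 cm/s.
x(8) = 10 + Σ Δx = -106 cm.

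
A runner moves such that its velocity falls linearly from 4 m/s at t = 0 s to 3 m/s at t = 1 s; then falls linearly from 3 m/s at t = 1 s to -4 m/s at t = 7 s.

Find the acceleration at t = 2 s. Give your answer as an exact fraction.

-7/6 m/s²

Acceleration is the slope of the v-t graph on 1–7 s: (-4 − 3)/(7 − 1) = -7/6 m/s².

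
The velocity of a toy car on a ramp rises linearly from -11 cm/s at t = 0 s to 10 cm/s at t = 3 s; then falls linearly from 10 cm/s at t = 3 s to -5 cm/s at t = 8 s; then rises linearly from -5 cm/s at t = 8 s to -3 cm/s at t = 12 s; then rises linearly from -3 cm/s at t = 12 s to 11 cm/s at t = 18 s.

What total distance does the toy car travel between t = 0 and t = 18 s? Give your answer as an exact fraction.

1690/21 cm

Distance (not displacement) is the total path length: add the absolute areas under v-t.
0–3 s: v = 0 at t = 11/7 s; triangle areas 121/14 + 50/7 = 221/14 cm
3–8 s: v = 0 at t = 19/3 s; triangle areas 50/3 + 25/6 = 125/6 cm
8–12 s: |½(-5 + -3)(4)| = 16 cm
12–18 s: v = 0 at t = 93/7 s; triangle areas 27/14 + 363/14 = 195/7 cm
Total distance = 1690/21 cm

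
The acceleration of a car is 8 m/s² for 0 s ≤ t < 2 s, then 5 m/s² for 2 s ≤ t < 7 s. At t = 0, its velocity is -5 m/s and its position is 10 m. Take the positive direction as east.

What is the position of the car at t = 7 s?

On each constant-a segment, Δv = aΔt and Δx = v₀Δt + ½aΔt²; chain segment to segment.
0–2 s: v starts -5 m/s; Δx = -5·2 + ½·8·2² = 6 m; v ends 11 m/s.
2–7 s: v starts 11 m/s; Δx = 11·5 + ½·5·5² = 117.5 m; v ends 36 m/s.
x(7) = 10 + Σ Δx = 133.5 m.

133.5 m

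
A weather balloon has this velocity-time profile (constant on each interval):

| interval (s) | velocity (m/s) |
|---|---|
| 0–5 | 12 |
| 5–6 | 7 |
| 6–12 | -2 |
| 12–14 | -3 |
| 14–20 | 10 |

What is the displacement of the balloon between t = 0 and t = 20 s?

Net displacement equals the area under the velocity-time graph (areas below the axis count negative).
0–5 s: 12 × 5 = 60 m
5–6 s: 7 × 1 = 7 m
6–12 s: -2 × 6 = -12 m
12–14 s: -3 × 2 = -6 m
14–20 s: 10 × 6 = 60 m
Net displacement = 109 m

109 m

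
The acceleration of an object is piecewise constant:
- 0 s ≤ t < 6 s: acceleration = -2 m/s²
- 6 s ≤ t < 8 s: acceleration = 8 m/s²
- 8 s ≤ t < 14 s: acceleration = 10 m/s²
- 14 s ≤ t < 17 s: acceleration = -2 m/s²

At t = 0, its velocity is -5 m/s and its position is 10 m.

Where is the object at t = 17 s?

268 m

On each constant-a segment, Δv = aΔt and Δx = v₀Δt + ½aΔt²; chain segment to segment.
0–6 s: v starts -5 m/s; Δx = -5·6 + ½·-2·6² = -66 m; v ends -17 m/s.
6–8 s: v starts -17 m/s; Δx = -17·2 + ½·8·2² = -18 m; v ends -1 m/s.
8–14 s: v starts -1 m/s; Δx = -1·6 + ½·10·6² = 174 m; v ends 59 m/s.
14–17 s: v starts 59 m/s; Δx = 59·3 + ½·-2·3² = 168 m; v ends 53 m/s.
x(17) = 10 + Σ Δx = 268 m.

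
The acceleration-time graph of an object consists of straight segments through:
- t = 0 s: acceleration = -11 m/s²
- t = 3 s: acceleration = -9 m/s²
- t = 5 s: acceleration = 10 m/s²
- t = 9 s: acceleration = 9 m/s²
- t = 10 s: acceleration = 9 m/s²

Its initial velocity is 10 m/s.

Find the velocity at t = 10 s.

28 m/s

Δv equals the area under the a-t graph; then v = v₀ + Δv.
0–3 s: ½(-11 + -9)(3) = -30 m/s
3–5 s: ½(-9 + 10)(2) = 1 m/s
5–9 s: ½(10 + 9)(4) = 38 m/s
9–10 s: 9 × 1 = 9 m/s
Δv = 18 m/s, so v(10) = 10 + (18) = 28 m/s.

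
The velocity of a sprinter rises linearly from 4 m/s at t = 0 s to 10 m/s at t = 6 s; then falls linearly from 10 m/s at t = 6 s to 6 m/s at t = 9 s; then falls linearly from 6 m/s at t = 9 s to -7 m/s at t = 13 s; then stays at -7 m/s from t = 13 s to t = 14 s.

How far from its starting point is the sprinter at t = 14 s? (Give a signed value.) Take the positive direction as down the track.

Net displacement equals the area under the velocity-time graph (areas below the axis count negative).
0–6 s: ½(4 + 10)(6) = 42 m
6–9 s: ½(10 + 6)(3) = 24 m
9–13 s: ½(6 + -7)(4) = -2 m
13–14 s: -7 × 1 = -7 m
Net displacement = 57 m

57 m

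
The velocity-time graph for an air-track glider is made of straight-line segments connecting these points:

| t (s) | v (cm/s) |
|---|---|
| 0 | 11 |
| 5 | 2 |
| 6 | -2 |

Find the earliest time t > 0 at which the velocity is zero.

v changes sign on 5–6 s (from 2 to -2); the graph is linear there, so v = 0 at t = 5 + (-2)·(6 − 5)/(-2 − 2) = 5.5 s.

t = 5.5 s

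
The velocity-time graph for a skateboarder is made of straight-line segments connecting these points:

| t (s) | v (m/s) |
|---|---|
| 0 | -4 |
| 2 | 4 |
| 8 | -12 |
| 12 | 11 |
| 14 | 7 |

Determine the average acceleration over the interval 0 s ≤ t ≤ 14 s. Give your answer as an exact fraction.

11/14 m/s²

Average acceleration = Δv/Δt = (7 − -4)/(14 − 0) = 11/14 m/s².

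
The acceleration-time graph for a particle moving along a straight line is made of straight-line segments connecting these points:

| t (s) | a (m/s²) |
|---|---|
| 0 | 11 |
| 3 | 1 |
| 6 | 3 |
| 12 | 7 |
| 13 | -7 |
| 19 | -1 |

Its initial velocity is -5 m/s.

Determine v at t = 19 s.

25 m/s

Δv equals the area under the a-t graph; then v = v₀ + Δv.
0–3 s: ½(11 + 1)(3) = 18 m/s
3–6 s: ½(1 + 3)(3) = 6 m/s
6–12 s: ½(3 + 7)(6) = 30 m/s
12–13 s: ½(7 + -7)(1) = 0 m/s
13–19 s: ½(-7 + -1)(6) = -24 m/s
Δv = 30 m/s, so v(19) = -5 + (30) = 25 m/s.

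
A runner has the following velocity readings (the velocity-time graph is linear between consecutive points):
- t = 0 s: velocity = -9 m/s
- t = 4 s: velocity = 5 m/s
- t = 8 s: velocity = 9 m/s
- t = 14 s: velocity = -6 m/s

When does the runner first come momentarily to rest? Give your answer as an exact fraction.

v changes sign on 0–4 s (from -9 to 5); the graph is linear there, so v = 0 at t = 0 + (9)·(4 − 0)/(5 − -9) = 18/7 s.

t = 18/7 s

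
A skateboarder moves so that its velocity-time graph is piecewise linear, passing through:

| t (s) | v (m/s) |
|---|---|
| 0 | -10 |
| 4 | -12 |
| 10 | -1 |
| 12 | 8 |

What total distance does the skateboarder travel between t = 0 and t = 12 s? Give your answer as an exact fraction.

812/9 m

Distance (not displacement) is the total path length: add the absolute areas under v-t.
0–4 s: |½(-10 + -12)(4)| = 44 m
4–10 s: |½(-12 + -1)(6)| = 39 m
10–12 s: v = 0 at t = 92/9 s; triangle areas 1/9 + 64/9 = 65/9 m
Total distance = 812/9 m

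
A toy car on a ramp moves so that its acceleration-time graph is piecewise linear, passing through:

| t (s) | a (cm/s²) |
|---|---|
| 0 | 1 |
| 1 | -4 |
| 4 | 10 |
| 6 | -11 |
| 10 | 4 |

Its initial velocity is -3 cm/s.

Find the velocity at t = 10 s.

-10.5 cm/s

Δv equals the area under the a-t graph; then v = v₀ + Δv.
0–1 s: ½(1 + -4)(1) = -1.5 cm/s
1–4 s: ½(-4 + 10)(3) = 9 cm/s
4–6 s: ½(10 + -11)(2) = -1 cm/s
6–10 s: ½(-11 + 4)(4) = -14 cm/s
Δv = -7.5 cm/s, so v(10) = -3 + (-7.5) = -10.5 cm/s.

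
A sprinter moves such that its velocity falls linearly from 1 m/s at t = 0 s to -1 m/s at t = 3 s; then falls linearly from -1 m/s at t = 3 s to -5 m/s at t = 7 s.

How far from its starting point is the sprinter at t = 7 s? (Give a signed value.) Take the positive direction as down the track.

-12 m

Displacement is the signed area under the v-t curve.
0–3 s: ½(1 + -1)(3) = 0 m
3–7 s: ½(-1 + -5)(4) = -12 m
Net displacement = -12 m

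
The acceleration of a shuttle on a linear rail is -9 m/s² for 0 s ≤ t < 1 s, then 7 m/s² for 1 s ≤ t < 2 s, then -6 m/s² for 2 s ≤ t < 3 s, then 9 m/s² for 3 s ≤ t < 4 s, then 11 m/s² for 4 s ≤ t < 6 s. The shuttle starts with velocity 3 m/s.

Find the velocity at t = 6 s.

Δv equals the area under the a-t graph; then v = v₀ + Δv.
0–1 s: -9 × 1 = -9 m/s
1–2 s: 7 × 1 = 7 m/s
2–3 s: -6 × 1 = -6 m/s
3–4 s: 9 × 1 = 9 m/s
4–6 s: 11 × 2 = 22 m/s
Δv = 23 m/s, so v(6) = 3 + (23) = 26 m/s.

26 m/s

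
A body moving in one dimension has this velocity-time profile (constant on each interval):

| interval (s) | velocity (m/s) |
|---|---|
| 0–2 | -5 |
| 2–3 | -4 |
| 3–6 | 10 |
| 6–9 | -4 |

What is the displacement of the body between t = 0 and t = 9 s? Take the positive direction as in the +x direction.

Net displacement equals the area under the velocity-time graph (areas below the axis count negative).
0–2 s: -5 × 2 = -10 m
2–3 s: -4 × 1 = -4 m
3–6 s: 10 × 3 = 30 m
6–9 s: -4 × 3 = -12 m
Net displacement = 4 m

4 m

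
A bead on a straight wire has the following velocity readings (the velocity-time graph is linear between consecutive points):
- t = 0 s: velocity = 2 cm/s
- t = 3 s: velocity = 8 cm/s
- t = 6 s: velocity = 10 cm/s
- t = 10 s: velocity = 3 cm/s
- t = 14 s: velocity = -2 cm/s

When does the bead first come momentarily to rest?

v changes sign on 10–14 s (from 3 to -2); the graph is linear there, so v = 0 at t = 10 + (-3)·(14 − 10)/(-2 − 3) = 12.4 s.

t = 12.4 s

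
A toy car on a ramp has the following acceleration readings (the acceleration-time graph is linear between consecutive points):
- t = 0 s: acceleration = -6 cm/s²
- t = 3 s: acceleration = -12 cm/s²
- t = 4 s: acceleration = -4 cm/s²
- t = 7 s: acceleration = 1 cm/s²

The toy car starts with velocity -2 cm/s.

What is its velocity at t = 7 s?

-41.5 cm/s

Δv equals the area under the a-t graph; then v = v₀ + Δv.
0–3 s: ½(-6 + -12)(3) = -27 cm/s
3–4 s: ½(-12 + -4)(1) = -8 cm/s
4–7 s: ½(-4 + 1)(3) = -4.5 cm/s
Δv = -39.5 cm/s, so v(7) = -2 + (-39.5) = -41.5 cm/s.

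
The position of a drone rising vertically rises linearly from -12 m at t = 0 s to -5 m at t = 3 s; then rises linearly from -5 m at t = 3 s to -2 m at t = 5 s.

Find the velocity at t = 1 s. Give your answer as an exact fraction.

Velocity is the slope of the x-t graph on 0–3 s: (-5 − -12)/(3 − 0) = 7/3 m/s.

7/3 m/s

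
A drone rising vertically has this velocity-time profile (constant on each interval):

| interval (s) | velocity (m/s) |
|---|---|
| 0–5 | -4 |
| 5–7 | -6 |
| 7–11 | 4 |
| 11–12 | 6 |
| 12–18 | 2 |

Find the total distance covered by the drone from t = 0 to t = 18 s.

66 m

Distance (not displacement) is the total path length: add the absolute areas under v-t.
0–5 s: |-4| × 5 = 20 m
5–7 s: |-6| × 2 = 12 m
7–11 s: |4| × 4 = 16 m
11–12 s: |6| × 1 = 6 m
12–18 s: |2| × 6 = 12 m
Total distance = 66 m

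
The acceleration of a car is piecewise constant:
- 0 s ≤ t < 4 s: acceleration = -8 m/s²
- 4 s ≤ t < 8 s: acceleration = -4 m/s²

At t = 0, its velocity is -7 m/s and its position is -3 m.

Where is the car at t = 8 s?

On each constant-a segment, Δv = aΔt and Δx = v₀Δt + ½aΔt²; chain segment to segment.
0–4 s: v starts -7 m/s; Δx = -7·4 + ½·-8·4² = -92 m; v ends -39 m/s.
4–8 s: v starts -39 m/s; Δx = -39·4 + ½·-4·4² = -188 m; v ends -55 m/s.
x(8) = -3 + Σ Δx = -283 m.

-283 m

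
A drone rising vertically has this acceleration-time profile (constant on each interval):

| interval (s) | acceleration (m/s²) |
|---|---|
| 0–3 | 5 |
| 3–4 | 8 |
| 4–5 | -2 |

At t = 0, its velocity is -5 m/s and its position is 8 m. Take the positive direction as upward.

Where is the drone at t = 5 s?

46.5 m

On each constant-a segment, Δv = aΔt and Δx = v₀Δt + ½aΔt²; chain segment to segment.
0–3 s: v starts -5 m/s; Δx = -5·3 + ½·5·3² = 7.5 m; v ends 10 m/s.
3–4 s: v starts 10 m/s; Δx = 10·1 + ½·8·1² = 14 m; v ends 18 m/s.
4–5 s: v starts 18 m/s; Δx = 18·1 + ½·-2·1² = 17 m; v ends 16 m/s.
x(5) = 8 + Σ Δx = 46.5 m.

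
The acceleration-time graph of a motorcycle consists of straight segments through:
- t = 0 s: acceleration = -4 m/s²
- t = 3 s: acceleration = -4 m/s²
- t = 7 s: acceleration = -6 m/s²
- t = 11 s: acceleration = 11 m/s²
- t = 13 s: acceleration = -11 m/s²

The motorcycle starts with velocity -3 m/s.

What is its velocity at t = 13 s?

-25 m/s

Δv equals the area under the a-t graph; then v = v₀ + Δv.
0–3 s: -4 × 3 = -12 m/s
3–7 s: ½(-4 + -6)(4) = -20 m/s
7–11 s: ½(-6 + 11)(4) = 10 m/s
11–13 s: ½(11 + -11)(2) = 0 m/s
Δv = -22 m/s, so v(13) = -3 + (-22) = -25 m/s.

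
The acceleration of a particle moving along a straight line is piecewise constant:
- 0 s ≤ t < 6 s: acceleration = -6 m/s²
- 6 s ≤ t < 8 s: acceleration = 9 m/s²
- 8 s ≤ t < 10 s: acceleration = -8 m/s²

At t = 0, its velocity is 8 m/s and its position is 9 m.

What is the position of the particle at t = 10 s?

-125 m

On each constant-a segment, Δv = aΔt and Δx = v₀Δt + ½aΔt²; chain segment to segment.
0–6 s: v starts 8 m/s; Δx = 8·6 + ½·-6·6² = -60 m; v ends -28 m/s.
6–8 s: v starts -28 m/s; Δx = -28·2 + ½·9·2² = -38 m; v ends -10 m/s.
8–10 s: v starts -10 m/s; Δx = -10·2 + ½·-8·2² = -36 m; v ends -26 m/s.
x(10) = 9 + Σ Δx = -125 m.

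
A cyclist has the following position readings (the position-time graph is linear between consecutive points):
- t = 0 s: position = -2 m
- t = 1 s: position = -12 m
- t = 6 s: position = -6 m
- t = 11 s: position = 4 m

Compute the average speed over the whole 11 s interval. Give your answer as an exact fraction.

Average speed = (total path length)/(elapsed time); on a piecewise-linear x-t graph the path length is Σ|Δx|.
0–1 s: |Δx| = |-12 − -2| = 10 m
1–6 s: |Δx| = |-6 − -12| = 6 m
6–11 s: |Δx| = |4 − -6| = 10 m
Total path = 26 m; average speed = 26/11 = 26/11 m/s.

26/11 m/s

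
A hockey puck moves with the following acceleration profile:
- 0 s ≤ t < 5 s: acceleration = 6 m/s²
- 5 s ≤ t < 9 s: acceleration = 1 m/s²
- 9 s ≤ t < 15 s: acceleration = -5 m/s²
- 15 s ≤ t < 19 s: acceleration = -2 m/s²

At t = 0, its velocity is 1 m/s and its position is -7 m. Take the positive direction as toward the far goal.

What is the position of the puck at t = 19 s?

329 m

On each constant-a segment, Δv = aΔt and Δx = v₀Δt + ½aΔt²; chain segment to segment.
0–5 s: v starts 1 m/s; Δx = 1·5 + ½·6·5² = 80 m; v ends 31 m/s.
5–9 s: v starts 31 m/s; Δx = 31·4 + ½·1·4² = 132 m; v ends 35 m/s.
9–15 s: v starts 35 m/s; Δx = 35·6 + ½·-5·6² = 120 m; v ends 5 m/s.
15–19 s: v starts 5 m/s; Δx = 5·4 + ½·-2·4² = 4 m; v ends -3 m/s.
x(19) = -7 + Σ Δx = 329 m.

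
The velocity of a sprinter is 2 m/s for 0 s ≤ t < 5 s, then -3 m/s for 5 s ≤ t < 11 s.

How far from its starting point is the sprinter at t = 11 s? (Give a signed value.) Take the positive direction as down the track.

-8 m

Displacement is the signed area under the v-t curve.
0–5 s: 2 × 5 = 10 m
5–11 s: -3 × 6 = -18 m
Net displacement = -8 m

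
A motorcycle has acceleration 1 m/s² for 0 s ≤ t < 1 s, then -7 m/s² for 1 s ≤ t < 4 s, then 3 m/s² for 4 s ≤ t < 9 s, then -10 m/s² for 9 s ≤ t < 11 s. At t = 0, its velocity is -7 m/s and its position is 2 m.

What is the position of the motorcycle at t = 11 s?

-195.5 m

On each constant-a segment, Δv = aΔt and Δx = v₀Δt + ½aΔt²; chain segment to segment.
0–1 s: v starts -7 m/s; Δx = -7·1 + ½·1·1² = -6.5 m; v ends -6 m/s.
1–4 s: v starts -6 m/s; Δx = -6·3 + ½·-7·3² = -49.5 m; v ends -27 m/s.
4–9 s: v starts -27 m/s; Δx = -27·5 + ½·3·5² = -97.5 m; v ends -12 m/s.
9–11 s: v starts -12 m/s; Δx = -12·2 + ½·-10·2² = -44 m; v ends -32 m/s.
x(11) = 2 + Σ Δx = -195.5 m.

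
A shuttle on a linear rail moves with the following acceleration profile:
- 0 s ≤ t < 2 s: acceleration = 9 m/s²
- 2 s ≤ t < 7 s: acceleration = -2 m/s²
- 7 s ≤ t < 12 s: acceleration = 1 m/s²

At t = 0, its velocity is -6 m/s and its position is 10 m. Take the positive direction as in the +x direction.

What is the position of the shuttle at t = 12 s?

73.5 m

On each constant-a segment, Δv = aΔt and Δx = v₀Δt + ½aΔt²; chain segment to segment.
0–2 s: v starts -6 m/s; Δx = -6·2 + ½·9·2² = 6 m; v ends 12 m/s.
2–7 s: v starts 12 m/s; Δx = 12·5 + ½·-2·5² = 35 m; v ends 2 m/s.
7–12 s: v starts 2 m/s; Δx = 2·5 + ½·1·5² = 22.5 m; v ends 7 m/s.
x(12) = 10 + Σ Δx = 73.5 m.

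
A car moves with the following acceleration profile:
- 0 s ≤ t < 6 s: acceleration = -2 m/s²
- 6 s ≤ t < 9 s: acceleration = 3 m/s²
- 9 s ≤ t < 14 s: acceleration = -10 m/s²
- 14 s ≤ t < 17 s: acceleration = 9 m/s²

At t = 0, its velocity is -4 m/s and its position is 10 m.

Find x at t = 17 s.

-375 m

On each constant-a segment, Δv = aΔt and Δx = v₀Δt + ½aΔt²; chain segment to segment.
0–6 s: v starts -4 m/s; Δx = -4·6 + ½·-2·6² = -60 m; v ends -16 m/s.
6–9 s: v starts -16 m/s; Δx = -16·3 + ½·3·3² = -34.5 m; v ends -7 m/s.
9–14 s: v starts -7 m/s; Δx = -7·5 + ½·-10·5² = -160 m; v ends -57 m/s.
14–17 s: v starts -57 m/s; Δx = -57·3 + ½·9·3² = -130.5 m; v ends -30 m/s.
x(17) = 10 + Σ Δx = -375 m.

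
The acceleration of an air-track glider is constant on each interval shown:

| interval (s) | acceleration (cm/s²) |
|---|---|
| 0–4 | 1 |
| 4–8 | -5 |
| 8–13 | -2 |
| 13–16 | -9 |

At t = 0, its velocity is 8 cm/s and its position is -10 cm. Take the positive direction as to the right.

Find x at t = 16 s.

-121.5 cm

On each constant-a segment, Δv = aΔt and Δx = v₀Δt + ½aΔt²; chain segment to segment.
0–4 s: v starts 8 cm/s; Δx = 8·4 + ½·1·4² = 40 cm; v ends 12 cm/s.
4–8 s: v starts 12 cm/s; Δx = 12·4 + ½·-5·4² = 8 cm; v ends -8 cm/s.
8–13 s: v starts -8 cm/s; Δx = -8·5 + ½·-2·5² = -65 cm; v ends -18 cm/s.
13–16 s: v starts -18 cm/s; Δx = -18·3 + ½·-9·3² = -94.5 cm; v ends -45 cm/s.
x(16) = -10 + Σ Δx = -121.5 cm.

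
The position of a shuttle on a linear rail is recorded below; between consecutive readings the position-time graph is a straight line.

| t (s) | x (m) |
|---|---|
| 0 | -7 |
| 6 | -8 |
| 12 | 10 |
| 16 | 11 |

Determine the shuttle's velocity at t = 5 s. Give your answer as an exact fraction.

Velocity is the slope of the x-t graph on 0–6 s: (-8 − -7)/(6 − 0) = -1/6 m/s.

-1/6 m/s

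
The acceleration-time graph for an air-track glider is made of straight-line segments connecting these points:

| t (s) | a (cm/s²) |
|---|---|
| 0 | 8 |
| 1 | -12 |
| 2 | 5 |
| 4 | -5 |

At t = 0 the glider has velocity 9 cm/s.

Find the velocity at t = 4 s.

Δv equals the area under the a-t graph; then v = v₀ + Δv.
0–1 s: ½(8 + -12)(1) = -2 cm/s
1–2 s: ½(-12 + 5)(1) = -3.5 cm/s
2–4 s: ½(5 + -5)(2) = 0 cm/s
Δv = -5.5 cm/s, so v(4) = 9 + (-5.5) = 3.5 cm/s.

3.5 cm/s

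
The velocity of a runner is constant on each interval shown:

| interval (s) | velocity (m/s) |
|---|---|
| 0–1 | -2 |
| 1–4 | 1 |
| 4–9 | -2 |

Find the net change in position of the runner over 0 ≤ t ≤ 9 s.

-9 m

Displacement is the signed area under the v-t curve.
0–1 s: -2 × 1 = -2 m
1–4 s: 1 × 3 = 3 m
4–9 s: -2 × 5 = -10 m
Net displacement = -9 m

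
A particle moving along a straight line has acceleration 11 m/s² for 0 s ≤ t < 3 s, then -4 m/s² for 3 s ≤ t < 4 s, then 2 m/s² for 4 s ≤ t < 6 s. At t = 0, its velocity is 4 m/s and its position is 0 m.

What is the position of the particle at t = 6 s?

On each constant-a segment, Δv = aΔt and Δx = v₀Δt + ½aΔt²; chain segment to segment.
0–3 s: v starts 4 m/s; Δx = 4·3 + ½·11·3² = 61.5 m; v ends 37 m/s.
3–4 s: v starts 37 m/s; Δx = 37·1 + ½·-4·1² = 35 m; v ends 33 m/s.
4–6 s: v starts 33 m/s; Δx = 33·2 + ½·2·2² = 70 m; v ends 37 m/s.
x(6) = 0 + Σ Δx = 166.5 m.

166.5 m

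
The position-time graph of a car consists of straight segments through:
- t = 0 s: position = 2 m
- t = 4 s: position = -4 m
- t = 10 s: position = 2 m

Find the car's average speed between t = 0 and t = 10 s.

1.2 m/s

Average speed = (total path length)/(elapsed time); on a piecewise-linear x-t graph the path length is Σ|Δx|.
0–4 s: |Δx| = |-4 − 2| = 6 m
4–10 s: |Δx| = |2 − -4| = 6 m
Total path = 12 m; average speed = 12/10 = 1.2 m/s.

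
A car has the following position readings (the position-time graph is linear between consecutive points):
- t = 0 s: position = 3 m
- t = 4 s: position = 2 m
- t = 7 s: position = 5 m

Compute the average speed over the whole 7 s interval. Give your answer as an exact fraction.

Average speed = (total path length)/(elapsed time); on a piecewise-linear x-t graph the path length is Σ|Δx|.
0–4 s: |Δx| = |2 − 3| = 1 m
4–7 s: |Δx| = |5 − 2| = 3 m
Total path = 4 m; average speed = 4/7 = 4/7 m/s.

4/7 m/s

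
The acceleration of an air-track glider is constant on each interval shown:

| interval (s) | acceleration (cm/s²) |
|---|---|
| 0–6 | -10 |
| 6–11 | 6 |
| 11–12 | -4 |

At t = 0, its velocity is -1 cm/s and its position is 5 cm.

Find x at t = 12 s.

On each constant-a segment, Δv = aΔt and Δx = v₀Δt + ½aΔt²; chain segment to segment.
0–6 s: v starts -1 cm/s; Δx = -1·6 + ½·-10·6² = -186 cm; v ends -61 cm/s.
6–11 s: v starts -61 cm/s; Δx = -61·5 + ½·6·5² = -230 cm; v ends -31 cm/s.
11–12 s: v starts -31 cm/s; Δx = -31·1 + ½·-4·1² = -33 cm; v ends -35 cm/s.
x(12) = 5 + Σ Δx = -444 cm.

-444 cm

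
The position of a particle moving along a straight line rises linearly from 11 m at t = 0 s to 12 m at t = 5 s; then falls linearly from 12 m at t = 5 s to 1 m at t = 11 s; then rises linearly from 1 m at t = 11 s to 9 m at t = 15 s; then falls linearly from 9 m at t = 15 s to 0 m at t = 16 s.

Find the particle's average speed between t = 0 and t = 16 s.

Average speed = (total path length)/(elapsed time); on a piecewise-linear x-t graph the path length is Σ|Δx|.
0–5 s: |Δx| = |12 − 11| = 1 m
5–11 s: |Δx| = |1 − 12| = 11 m
11–15 s: |Δx| = |9 − 1| = 8 m
15–16 s: |Δx| = |0 − 9| = 9 m
Total path = 29 m; average speed = 29/16 = 1.8125 m/s.

1.8125 m/s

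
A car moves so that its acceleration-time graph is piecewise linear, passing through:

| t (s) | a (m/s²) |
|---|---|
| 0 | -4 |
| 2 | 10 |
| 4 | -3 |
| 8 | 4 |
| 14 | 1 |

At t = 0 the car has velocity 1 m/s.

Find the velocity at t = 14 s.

Δv equals the area under the a-t graph; then v = v₀ + Δv.
0–2 s: ½(-4 + 10)(2) = 6 m/s
2–4 s: ½(10 + -3)(2) = 7 m/s
4–8 s: ½(-3 + 4)(4) = 2 m/s
8–14 s: ½(4 + 1)(6) = 15 m/s
Δv = 30 m/s, so v(14) = 1 + (30) = 31 m/s.

31 m/s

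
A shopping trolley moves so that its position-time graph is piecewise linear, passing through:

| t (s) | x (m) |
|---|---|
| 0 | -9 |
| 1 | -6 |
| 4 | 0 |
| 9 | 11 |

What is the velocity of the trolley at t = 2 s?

Velocity is the slope of the x-t graph on 1–4 s: (0 − -6)/(4 − 1) = 2 m/s.

2 m/s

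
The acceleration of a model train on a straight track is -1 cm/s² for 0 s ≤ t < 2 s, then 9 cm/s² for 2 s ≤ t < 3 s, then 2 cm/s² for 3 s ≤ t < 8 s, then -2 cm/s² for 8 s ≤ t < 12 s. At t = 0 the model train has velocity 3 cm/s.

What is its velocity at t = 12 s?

12 cm/s

Δv equals the area under the a-t graph; then v = v₀ + Δv.
0–2 s: -1 × 2 = -2 cm/s
2–3 s: 9 × 1 = 9 cm/s
3–8 s: 2 × 5 = 10 cm/s
8–12 s: -2 × 4 = -8 cm/s
Δv = 9 cm/s, so v(12) = 3 + (9) = 12 cm/s.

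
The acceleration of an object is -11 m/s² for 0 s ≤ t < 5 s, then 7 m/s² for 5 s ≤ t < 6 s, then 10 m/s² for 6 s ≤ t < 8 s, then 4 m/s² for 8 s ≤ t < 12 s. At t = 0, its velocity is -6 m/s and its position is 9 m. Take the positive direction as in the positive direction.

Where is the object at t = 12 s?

On each constant-a segment, Δv = aΔt and Δx = v₀Δt + ½aΔt²; chain segment to segment.
0–5 s: v starts -6 m/s; Δx = -6·5 + ½·-11·5² = -167.5 m; v ends -61 m/s.
5–6 s: v starts -61 m/s; Δx = -61·1 + ½·7·1² = -57.5 m; v ends -54 m/s.
6–8 s: v starts -54 m/s; Δx = -54·2 + ½·10·2² = -88 m; v ends -34 m/s.
8–12 s: v starts -34 m/s; Δx = -34·4 + ½·4·4² = -104 m; v ends -18 m/s.
x(12) = 9 + Σ Δx = -408 m.

-408 m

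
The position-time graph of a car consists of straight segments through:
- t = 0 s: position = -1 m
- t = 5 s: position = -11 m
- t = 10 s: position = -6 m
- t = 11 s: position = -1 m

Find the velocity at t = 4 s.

Velocity is the slope of the x-t graph on 0–5 s: (-11 − -1)/(5 − 0) = -2 m/s.

-2 m/s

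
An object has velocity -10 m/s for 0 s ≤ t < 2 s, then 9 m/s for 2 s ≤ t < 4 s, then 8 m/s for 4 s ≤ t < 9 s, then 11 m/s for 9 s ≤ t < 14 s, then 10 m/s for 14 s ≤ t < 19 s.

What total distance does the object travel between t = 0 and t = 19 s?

Total distance travelled is ∫|v| dt — sum the magnitudes of each area piece.
0–2 s: |-10| × 2 = 20 m
2–4 s: |9| × 2 = 18 m
4–9 s: |8| × 5 = 40 m
9–14 s: |11| × 5 = 55 m
14–19 s: |10| × 5 = 50 m
Total distance = 183 m

183 m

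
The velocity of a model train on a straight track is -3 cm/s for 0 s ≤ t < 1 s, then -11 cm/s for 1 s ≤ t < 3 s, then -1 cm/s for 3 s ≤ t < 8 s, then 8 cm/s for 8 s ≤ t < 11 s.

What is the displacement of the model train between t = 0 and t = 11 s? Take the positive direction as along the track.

-6 cm

Displacement is the signed area under the v-t curve.
0–1 s: -3 × 1 = -3 cm
1–3 s: -11 × 2 = -22 cm
3–8 s: -1 × 5 = -5 cm
8–11 s: 8 × 3 = 24 cm
Net displacement = -6 cm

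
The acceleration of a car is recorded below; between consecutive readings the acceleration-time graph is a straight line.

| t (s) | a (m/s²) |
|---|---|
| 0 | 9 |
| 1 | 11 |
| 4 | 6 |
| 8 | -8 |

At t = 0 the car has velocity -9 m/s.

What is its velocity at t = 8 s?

22.5 m/s

Δv equals the area under the a-t graph; then v = v₀ + Δv.
0–1 s: ½(9 + 11)(1) = 10 m/s
1–4 s: ½(11 + 6)(3) = 25.5 m/s
4–8 s: ½(6 + -8)(4) = -4 m/s
Δv = 31.5 m/s, so v(8) = -9 + (31.5) = 22.5 m/s.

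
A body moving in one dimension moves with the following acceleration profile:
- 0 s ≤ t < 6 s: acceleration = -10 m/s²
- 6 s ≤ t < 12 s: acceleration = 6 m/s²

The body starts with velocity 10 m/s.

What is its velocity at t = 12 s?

Δv equals the area under the a-t graph; then v = v₀ + Δv.
0–6 s: -10 × 6 = -60 m/s
6–12 s: 6 × 6 = 36 m/s
Δv = -24 m/s, so v(12) = 10 + (-24) = -14 m/s.

-14 m/s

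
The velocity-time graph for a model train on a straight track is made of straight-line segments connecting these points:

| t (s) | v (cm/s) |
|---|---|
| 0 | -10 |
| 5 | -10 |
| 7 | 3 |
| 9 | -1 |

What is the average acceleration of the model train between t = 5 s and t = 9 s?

2.25 cm/s²

Average acceleration = Δv/Δt = (-1 − -10)/(9 − 5) = 2.25 cm/s².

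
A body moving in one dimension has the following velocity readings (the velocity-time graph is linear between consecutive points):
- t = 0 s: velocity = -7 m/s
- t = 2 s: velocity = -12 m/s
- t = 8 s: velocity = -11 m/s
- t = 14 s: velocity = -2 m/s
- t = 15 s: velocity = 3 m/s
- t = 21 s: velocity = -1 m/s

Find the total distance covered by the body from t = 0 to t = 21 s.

135.8 m

Total distance travelled is ∫|v| dt — sum the magnitudes of each area piece.
0–2 s: |½(-7 + -12)(2)| = 19 m
2–8 s: |½(-12 + -11)(6)| = 69 m
8–14 s: |½(-11 + -2)(6)| = 39 m
14–15 s: v = 0 at t = 14.4 s; triangle areas 0.4 + 0.9 = 1.3 m
15–21 s: v = 0 at t = 19.5 s; triangle areas 6.75 + 0.75 = 7.5 m
Total distance = 135.8 m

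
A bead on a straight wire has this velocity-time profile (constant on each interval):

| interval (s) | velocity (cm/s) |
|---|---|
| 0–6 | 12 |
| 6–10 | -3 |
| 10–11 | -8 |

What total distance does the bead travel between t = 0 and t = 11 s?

Total distance travelled is ∫|v| dt — sum the magnitudes of each area piece.
0–6 s: |12| × 6 = 72 cm
6–10 s: |-3| × 4 = 12 cm
10–11 s: |-8| × 1 = 8 cm
Total distance = 92 cm

92 cm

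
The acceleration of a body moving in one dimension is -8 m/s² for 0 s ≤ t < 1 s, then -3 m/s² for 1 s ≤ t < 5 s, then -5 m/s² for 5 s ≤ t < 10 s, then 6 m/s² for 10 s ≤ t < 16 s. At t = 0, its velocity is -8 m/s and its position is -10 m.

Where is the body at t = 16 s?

On each constant-a segment, Δv = aΔt and Δx = v₀Δt + ½aΔt²; chain segment to segment.
0–1 s: v starts -8 m/s; Δx = -8·1 + ½·-8·1² = -12 m; v ends -16 m/s.
1–5 s: v starts -16 m/s; Δx = -16·4 + ½·-3·4² = -88 m; v ends -28 m/s.
5–10 s: v starts -28 m/s; Δx = -28·5 + ½·-5·5² = -202.5 m; v ends -53 m/s.
10–16 s: v starts -53 m/s; Δx = -53·6 + ½·6·6² = -210 m; v ends -17 m/s.
x(16) = -10 + Σ Δx = -522.5 m.

-522.5 m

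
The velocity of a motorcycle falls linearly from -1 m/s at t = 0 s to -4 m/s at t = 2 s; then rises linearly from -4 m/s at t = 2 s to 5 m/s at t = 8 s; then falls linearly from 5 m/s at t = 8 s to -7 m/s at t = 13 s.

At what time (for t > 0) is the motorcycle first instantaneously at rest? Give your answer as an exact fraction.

v changes sign on 2–8 s (from -4 to 5); the graph is linear there, so v = 0 at t = 2 + (4)·(8 − 2)/(5 − -4) = 14/3 s.

t = 14/3 s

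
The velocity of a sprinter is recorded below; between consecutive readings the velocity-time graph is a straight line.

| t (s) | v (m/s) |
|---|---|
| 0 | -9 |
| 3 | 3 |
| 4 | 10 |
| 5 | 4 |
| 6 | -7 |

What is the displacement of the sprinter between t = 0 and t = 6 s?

3 m

Displacement is the signed area under the v-t curve.
0–3 s: ½(-9 + 3)(3) = -9 m
3–4 s: ½(3 + 10)(1) = 6.5 m
4–5 s: ½(10 + 4)(1) = 7 m
5–6 s: ½(4 + -7)(1) = -1.5 m
Net displacement = 3 m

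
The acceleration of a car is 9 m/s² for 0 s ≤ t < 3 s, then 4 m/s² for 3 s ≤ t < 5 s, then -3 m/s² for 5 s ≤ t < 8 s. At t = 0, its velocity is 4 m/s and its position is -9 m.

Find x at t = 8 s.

On each constant-a segment, Δv = aΔt and Δx = v₀Δt + ½aΔt²; chain segment to segment.
0–3 s: v starts 4 m/s; Δx = 4·3 + ½·9·3² = 52.5 m; v ends 31 m/s.
3–5 s: v starts 31 m/s; Δx = 31·2 + ½·4·2² = 70 m; v ends 39 m/s.
5–8 s: v starts 39 m/s; Δx = 39·3 + ½·-3·3² = 103.5 m; v ends 30 m/s.
x(8) = -9 + Σ Δx = 217 m.

217 m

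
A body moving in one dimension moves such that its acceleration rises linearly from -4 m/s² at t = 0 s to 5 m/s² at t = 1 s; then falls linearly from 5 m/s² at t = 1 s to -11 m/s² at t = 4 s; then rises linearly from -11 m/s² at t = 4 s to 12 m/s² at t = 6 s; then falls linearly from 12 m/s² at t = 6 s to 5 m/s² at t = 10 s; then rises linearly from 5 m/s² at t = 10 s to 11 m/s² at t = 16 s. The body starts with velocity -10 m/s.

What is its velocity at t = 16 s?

Δv equals the area under the a-t graph; then v = v₀ + Δv.
0–1 s: ½(-4 + 5)(1) = 0.5 m/s
1–4 s: ½(5 + -11)(3) = -9 m/s
4–6 s: ½(-11 + 12)(2) = 1 m/s
6–10 s: ½(12 + 5)(4) = 34 m/s
10–16 s: ½(5 + 11)(6) = 48 m/s
Δv = 74.5 m/s, so v(16) = -10 + (74.5) = 64.5 m/s.

64.5 m/s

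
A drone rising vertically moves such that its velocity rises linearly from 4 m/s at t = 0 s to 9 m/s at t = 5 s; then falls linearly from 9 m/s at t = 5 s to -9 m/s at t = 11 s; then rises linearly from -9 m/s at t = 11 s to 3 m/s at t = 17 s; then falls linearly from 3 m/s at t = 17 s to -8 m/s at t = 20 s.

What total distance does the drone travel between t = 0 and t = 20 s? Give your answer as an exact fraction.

2023/22 m

Total distance travelled is ∫|v| dt — sum the magnitudes of each area piece.
0–5 s: |½(4 + 9)(5)| = 32.5 m
5–11 s: v = 0 at t = 8 s; triangle areas 13.5 + 13.5 = 27 m
11–17 s: v = 0 at t = 15.5 s; triangle areas 20.25 + 2.25 = 22.5 m
17–20 s: v = 0 at t = 196/11 s; triangle areas 27/22 + 96/11 = 219/22 m
Total distance = 2023/22 m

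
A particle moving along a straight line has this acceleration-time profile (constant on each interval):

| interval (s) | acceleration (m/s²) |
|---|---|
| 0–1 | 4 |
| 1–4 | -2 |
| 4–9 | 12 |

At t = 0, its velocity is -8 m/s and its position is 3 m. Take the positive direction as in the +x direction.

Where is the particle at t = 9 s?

On each constant-a segment, Δv = aΔt and Δx = v₀Δt + ½aΔt²; chain segment to segment.
0–1 s: v starts -8 m/s; Δx = -8·1 + ½·4·1² = -6 m; v ends -4 m/s.
1–4 s: v starts -4 m/s; Δx = -4·3 + ½·-2·3² = -21 m; v ends -10 m/s.
4–9 s: v starts -10 m/s; Δx = -10·5 + ½·12·5² = 100 m; v ends 50 m/s.
x(9) = 3 + Σ Δx = 76 m.

76 m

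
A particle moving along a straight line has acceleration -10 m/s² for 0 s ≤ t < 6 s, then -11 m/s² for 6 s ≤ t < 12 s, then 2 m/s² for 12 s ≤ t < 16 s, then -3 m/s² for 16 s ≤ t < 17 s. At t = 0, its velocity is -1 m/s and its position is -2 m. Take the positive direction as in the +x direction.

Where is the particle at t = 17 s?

-1364.5 m

On each constant-a segment, Δv = aΔt and Δx = v₀Δt + ½aΔt²; chain segment to segment.
0–6 s: v starts -1 m/s; Δx = -1·6 + ½·-10·6² = -186 m; v ends -61 m/s.
6–12 s: v starts -61 m/s; Δx = -61·6 + ½·-11·6² = -564 m; v ends -127 m/s.
12–16 s: v starts -127 m/s; Δx = -127·4 + ½·2·4² = -492 m; v ends -119 m/s.
16–17 s: v starts -119 m/s; Δx = -119·1 + ½·-3·1² = -120.5 m; v ends -122 m/s.
x(17) = -2 + Σ Δx = -1364.5 m.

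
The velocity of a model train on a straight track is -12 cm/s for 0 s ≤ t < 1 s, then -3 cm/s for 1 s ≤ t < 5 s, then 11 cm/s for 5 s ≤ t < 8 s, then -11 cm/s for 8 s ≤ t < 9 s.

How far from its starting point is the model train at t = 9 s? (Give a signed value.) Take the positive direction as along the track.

-2 cm

Net displacement equals the area under the velocity-time graph (areas below the axis count negative).
0–1 s: -12 × 1 = -12 cm
1–5 s: -3 × 4 = -12 cm
5–8 s: 11 × 3 = 33 cm
8–9 s: -11 × 1 = -11 cm
Net displacement = -2 cm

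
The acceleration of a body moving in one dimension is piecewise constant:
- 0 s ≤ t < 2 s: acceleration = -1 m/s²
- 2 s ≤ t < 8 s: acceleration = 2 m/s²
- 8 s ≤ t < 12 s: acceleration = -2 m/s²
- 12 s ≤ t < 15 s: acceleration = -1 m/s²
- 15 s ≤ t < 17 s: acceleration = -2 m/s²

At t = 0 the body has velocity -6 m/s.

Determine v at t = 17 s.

-11 m/s

Δv equals the area under the a-t graph; then v = v₀ + Δv.
0–2 s: -1 × 2 = -2 m/s
2–8 s: 2 × 6 = 12 m/s
8–12 s: -2 × 4 = -8 m/s
12–15 s: -1 × 3 = -3 m/s
15–17 s: -2 × 2 = -4 m/s
Δv = -5 m/s, so v(17) = -6 + (-5) = -11 m/s.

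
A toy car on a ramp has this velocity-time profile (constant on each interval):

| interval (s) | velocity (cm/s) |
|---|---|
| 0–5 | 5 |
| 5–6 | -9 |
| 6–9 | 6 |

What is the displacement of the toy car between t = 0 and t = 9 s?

34 cm

Net displacement equals the area under the velocity-time graph (areas below the axis count negative).
0–5 s: 5 × 5 = 25 cm
5–6 s: -9 × 1 = -9 cm
6–9 s: 6 × 3 = 18 cm
Net displacement = 34 cm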